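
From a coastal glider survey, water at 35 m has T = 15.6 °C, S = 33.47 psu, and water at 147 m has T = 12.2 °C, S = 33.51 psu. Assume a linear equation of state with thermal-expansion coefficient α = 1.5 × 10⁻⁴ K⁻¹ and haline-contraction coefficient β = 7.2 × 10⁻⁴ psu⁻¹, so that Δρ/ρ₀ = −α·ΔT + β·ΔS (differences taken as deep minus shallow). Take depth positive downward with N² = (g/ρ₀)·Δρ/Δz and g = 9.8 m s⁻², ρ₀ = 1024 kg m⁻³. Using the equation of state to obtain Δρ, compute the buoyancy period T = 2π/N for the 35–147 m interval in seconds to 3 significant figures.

ΔT = -3.4 K, ΔS = +0.04 psu (deep − shallow).
Δρ/ρ₀ = −αΔT + βΔS = 5.10 × 10⁻⁴ + 2.88 × 10⁻⁵ = 5.388 × 10⁻⁴, so Δρ ≈ 0.5517 kg m⁻³.
N² = (g/ρ₀)·Δρ/Δz = g·(Δρ/ρ₀)/Δz = 9.8 × 5.388 × 10⁻⁴ / 112 = 4.7145 × 10⁻⁵ s⁻².
N = √(4.7145 × 10⁻⁵) = 6.8662 × 10⁻³ rad s⁻¹ → T = 2π/N = 915.09 s ≈ 915 s.

915 s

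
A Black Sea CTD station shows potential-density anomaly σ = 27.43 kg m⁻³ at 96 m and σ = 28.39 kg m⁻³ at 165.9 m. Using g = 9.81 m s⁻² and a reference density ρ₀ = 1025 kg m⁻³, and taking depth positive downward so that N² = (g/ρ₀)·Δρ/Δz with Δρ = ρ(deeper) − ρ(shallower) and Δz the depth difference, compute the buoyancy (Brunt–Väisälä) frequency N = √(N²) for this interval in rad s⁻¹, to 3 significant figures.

Δρ = 1028.39 − 1027.43 = 0.96 kg m⁻³ over Δz = 165.9 − 96 = 69.9 m.
N² = (9.81/1025) × (0.96/69.9) = 1.3144 × 10⁻⁴ s⁻².
N = √(1.3144 × 10⁻⁴) = 0.011465 rad s⁻¹ ≈ 0.0115 rad s⁻¹.

0.0115 rad s⁻¹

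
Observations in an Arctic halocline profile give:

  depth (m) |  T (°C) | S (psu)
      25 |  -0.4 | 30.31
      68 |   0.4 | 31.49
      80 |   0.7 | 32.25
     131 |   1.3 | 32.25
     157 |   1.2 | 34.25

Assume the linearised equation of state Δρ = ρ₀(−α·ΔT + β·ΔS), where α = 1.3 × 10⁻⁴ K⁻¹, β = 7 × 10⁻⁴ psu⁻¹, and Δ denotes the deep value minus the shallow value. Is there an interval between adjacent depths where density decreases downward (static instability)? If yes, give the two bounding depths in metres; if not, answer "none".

Evaluate Δρ/ρ₀ = −αΔT + βΔS across each adjacent pair:
  25–68 m: −αΔT+βΔS = −(1.3 × 10⁻⁴)(+0.8)+(7 × 10⁻⁴)(+1.18) = 7.2 × 10⁻⁴ → stable
  68–80 m: −αΔT+βΔS = −(1.3 × 10⁻⁴)(+0.3)+(7 × 10⁻⁴)(+0.76) = 4.9 × 10⁻⁴ → stable
  80–131 m: −αΔT+βΔS = −(1.3 × 10⁻⁴)(+0.6)+(7 × 10⁻⁴)(+0.00) = -7.8 × 10⁻⁵ → UNSTABLE
  131–157 m: −αΔT+βΔS = −(1.3 × 10⁻⁴)(-0.1)+(7 × 10⁻⁴)(+2.00) = 1.4 × 10⁻³ → stable
The 80–131 m interval has Δρ < 0: lighter water underlies denser water.

80–131 m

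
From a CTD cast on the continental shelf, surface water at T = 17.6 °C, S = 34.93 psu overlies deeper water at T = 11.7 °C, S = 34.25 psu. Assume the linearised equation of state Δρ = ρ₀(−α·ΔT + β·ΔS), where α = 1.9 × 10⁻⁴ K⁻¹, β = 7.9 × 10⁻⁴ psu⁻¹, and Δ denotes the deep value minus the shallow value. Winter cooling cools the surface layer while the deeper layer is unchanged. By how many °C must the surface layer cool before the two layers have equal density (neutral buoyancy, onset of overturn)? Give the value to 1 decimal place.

Neutral buoyancy requires Δρ = 0, i.e. −α(T_deep − T_surf′) + β(S_deep − S_surf) = 0.
T_surf′ = T_deep − (β/α)·ΔS = 11.7 − (7.9 × 10⁻⁴/1.9 × 10⁻⁴)·(-0.68) = 14.527 °C.
Cooling required: 17.6 − (14.527) = 3.073 °C.

3.1 °C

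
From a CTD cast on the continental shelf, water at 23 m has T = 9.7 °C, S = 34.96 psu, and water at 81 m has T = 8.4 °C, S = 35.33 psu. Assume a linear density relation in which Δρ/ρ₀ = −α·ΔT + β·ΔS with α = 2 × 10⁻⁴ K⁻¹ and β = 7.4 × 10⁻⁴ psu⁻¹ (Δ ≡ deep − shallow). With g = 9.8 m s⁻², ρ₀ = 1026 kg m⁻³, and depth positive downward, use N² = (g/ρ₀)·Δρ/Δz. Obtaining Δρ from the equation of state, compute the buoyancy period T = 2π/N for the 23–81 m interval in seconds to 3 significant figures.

ΔT = -1.3 K, ΔS = +0.37 psu (deep − shallow).
Δρ/ρ₀ = −αΔT + βΔS = 2.60 × 10⁻⁴ + 2.738 × 10⁻⁴ = 5.338 × 10⁻⁴, so Δρ ≈ 0.5477 kg m⁻³.
N² = (g/ρ₀)·Δρ/Δz = g·(Δρ/ρ₀)/Δz = 9.8 × 5.338 × 10⁻⁴ / 58 = 9.0194 × 10⁻⁵ s⁻².
N = √(9.0194 × 10⁻⁵) = 9.4971 × 10⁻³ rad s⁻¹ → T = 2π/N = 661.59 s ≈ 662 s.

662 s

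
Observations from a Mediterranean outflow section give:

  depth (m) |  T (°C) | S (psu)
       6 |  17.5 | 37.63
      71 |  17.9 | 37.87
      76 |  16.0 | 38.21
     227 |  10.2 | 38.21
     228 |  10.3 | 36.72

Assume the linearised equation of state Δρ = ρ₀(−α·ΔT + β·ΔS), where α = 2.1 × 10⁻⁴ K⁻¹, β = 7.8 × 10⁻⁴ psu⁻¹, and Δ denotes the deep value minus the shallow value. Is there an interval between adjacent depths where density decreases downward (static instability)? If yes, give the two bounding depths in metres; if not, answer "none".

227–228 m

Evaluate Δρ/ρ₀ = −αΔT + βΔS across each adjacent pair:
  6–71 m: −αΔT+βΔS = −(2.1 × 10⁻⁴)(+0.4)+(7.8 × 10⁻⁴)(+0.24) = 1.0 × 10⁻⁴ → stable
  71–76 m: −αΔT+βΔS = −(2.1 × 10⁻⁴)(-1.9)+(7.8 × 10⁻⁴)(+0.34) = 6.6 × 10⁻⁴ → stable
  76–227 m: −αΔT+βΔS = −(2.1 × 10⁻⁴)(-5.8)+(7.8 × 10⁻⁴)(+0.00) = 1.2 × 10⁻³ → stable
  227–228 m: −αΔT+βΔS = −(2.1 × 10⁻⁴)(+0.1)+(7.8 × 10⁻⁴)(-1.49) = -1.2 × 10⁻³ → UNSTABLE
The 227–228 m interval has Δρ < 0: lighter water underlies denser water.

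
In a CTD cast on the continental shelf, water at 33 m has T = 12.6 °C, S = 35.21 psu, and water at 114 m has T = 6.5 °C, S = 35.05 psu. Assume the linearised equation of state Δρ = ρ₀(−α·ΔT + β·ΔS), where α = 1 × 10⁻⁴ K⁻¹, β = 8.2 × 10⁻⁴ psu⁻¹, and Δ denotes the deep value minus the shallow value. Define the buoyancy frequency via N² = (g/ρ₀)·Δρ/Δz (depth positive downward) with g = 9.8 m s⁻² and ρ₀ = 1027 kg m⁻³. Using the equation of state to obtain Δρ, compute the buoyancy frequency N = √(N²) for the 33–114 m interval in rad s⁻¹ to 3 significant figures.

ΔT = -6.1 K, ΔS = -0.16 psu (deep − shallow).
Δρ/ρ₀ = −αΔT + βΔS = 6.10 × 10⁻⁴ − 1.312 × 10⁻⁴ = 4.788 × 10⁻⁴, so Δρ ≈ 0.4917 kg m⁻³.
N² = (g/ρ₀)·Δρ/Δz = g·(Δρ/ρ₀)/Δz = 9.8 × 4.788 × 10⁻⁴ / 81 = 5.7929 × 10⁻⁵ s⁻².
N = √(5.7929 × 10⁻⁵) = 7.6111 × 10⁻³ rad s⁻¹ ≈ 7.61 × 10⁻³ rad s⁻¹.

7.61 × 10⁻³ rad s⁻¹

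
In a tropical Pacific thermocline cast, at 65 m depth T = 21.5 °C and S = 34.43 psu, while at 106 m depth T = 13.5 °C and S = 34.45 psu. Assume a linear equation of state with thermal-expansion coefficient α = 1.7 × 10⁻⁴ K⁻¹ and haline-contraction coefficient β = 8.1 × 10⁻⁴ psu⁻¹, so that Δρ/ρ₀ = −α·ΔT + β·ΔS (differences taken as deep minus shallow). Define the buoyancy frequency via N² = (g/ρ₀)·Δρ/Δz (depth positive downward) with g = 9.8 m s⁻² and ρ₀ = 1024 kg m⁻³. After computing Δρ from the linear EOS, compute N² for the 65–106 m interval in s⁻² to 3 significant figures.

ΔT = -8.0 K, ΔS = +0.02 psu (deep − shallow).
Δρ/ρ₀ = −αΔT + βΔS = 1.36 × 10⁻³ + 1.62 × 10⁻⁵ = 1.3762 × 10⁻³, so Δρ ≈ 1.409 kg m⁻³.
N² = (g/ρ₀)·Δρ/Δz = g·(Δρ/ρ₀)/Δz = 9.8 × 1.3762 × 10⁻³ / 41 = 3.2895 × 10⁻⁴ s⁻² ≈ 3.29 × 10⁻⁴ s⁻².

3.29 × 10⁻⁴ s⁻²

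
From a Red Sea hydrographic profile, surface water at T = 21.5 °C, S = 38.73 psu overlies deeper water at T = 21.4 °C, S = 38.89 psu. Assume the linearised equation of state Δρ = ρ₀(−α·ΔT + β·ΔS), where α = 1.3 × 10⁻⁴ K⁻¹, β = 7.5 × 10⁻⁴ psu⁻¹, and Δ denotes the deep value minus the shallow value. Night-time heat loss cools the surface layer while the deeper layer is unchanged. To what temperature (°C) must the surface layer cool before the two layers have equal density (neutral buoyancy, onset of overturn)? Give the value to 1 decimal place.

20.5 °C

Neutral buoyancy requires Δρ = 0, i.e. −α(T_deep − T_surf′) + β(S_deep − S_surf) = 0.
T_surf′ = T_deep − (β/α)·ΔS = 21.4 − (7.5 × 10⁻⁴/1.3 × 10⁻⁴)·(+0.16) = 20.477 °C.
Cooling required: 21.5 − (20.477) = 1.023 °C.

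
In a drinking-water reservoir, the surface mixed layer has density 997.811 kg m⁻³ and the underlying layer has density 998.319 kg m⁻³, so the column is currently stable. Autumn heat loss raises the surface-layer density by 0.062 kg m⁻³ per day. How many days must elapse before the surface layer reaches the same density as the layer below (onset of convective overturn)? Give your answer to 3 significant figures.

8.19 days

Density deficit of the surface layer: 998.319 − 997.811 = 0.508 kg m⁻³.
Required change = 0.508 / 0.062 = 8.19 days.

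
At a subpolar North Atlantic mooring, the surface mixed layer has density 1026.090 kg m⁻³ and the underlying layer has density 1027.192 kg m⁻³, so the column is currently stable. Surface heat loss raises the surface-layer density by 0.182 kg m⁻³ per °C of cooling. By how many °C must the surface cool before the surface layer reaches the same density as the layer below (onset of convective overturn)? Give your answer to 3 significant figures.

6.05 °C

Density deficit of the surface layer: 1027.192 − 1026.090 = 1.102 kg m⁻³.
Required change = 1.102 / 0.182 = 6.05 °C.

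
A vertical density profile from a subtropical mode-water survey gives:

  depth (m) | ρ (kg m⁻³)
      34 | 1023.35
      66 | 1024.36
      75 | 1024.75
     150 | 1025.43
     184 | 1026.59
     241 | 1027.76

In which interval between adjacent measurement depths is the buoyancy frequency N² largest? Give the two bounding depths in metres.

66–75 m

Compute the density gradient over each adjacent pair:
  34–66 m: Δρ/Δz = 1.01/32 = 0.032 kg m⁻⁴
  66–75 m: Δρ/Δz = 0.39/9 = 0.043 kg m⁻⁴
  75–150 m: Δρ/Δz = 0.68/75 = 9.1 × 10⁻³ kg m⁻⁴
  150–184 m: Δρ/Δz = 1.16/34 = 0.034 kg m⁻⁴
  184–241 m: Δρ/Δz = 1.17/57 = 0.021 kg m⁻⁴
The largest gradient is in the 66–75 m interval — the pycnocline.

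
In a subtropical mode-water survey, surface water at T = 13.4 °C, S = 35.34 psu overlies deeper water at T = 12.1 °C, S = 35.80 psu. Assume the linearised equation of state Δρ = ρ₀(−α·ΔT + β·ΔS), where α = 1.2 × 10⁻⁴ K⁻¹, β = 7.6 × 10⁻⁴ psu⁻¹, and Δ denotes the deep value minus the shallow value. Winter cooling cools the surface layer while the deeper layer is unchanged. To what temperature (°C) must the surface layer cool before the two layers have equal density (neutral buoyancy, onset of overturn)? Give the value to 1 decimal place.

9.2 °C

Neutral buoyancy requires Δρ = 0, i.e. −α(T_deep − T_surf′) + β(S_deep − S_surf) = 0.
T_surf′ = T_deep − (β/α)·ΔS = 12.1 − (7.6 × 10⁻⁴/1.2 × 10⁻⁴)·(+0.46) = 9.187 °C.
Cooling required: 13.4 − (9.187) = 4.213 °C.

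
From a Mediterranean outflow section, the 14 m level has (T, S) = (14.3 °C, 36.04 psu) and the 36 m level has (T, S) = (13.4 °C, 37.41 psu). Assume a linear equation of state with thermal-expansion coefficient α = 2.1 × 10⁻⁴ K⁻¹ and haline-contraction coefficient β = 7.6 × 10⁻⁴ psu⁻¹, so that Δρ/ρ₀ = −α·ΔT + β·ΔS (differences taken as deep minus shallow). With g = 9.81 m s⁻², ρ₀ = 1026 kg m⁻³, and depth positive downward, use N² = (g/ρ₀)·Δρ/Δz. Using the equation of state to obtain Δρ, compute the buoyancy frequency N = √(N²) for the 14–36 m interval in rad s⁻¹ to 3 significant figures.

0.0234 rad s⁻¹

ΔT = -0.9 K, ΔS = +1.37 psu (deep − shallow).
Δρ/ρ₀ = −αΔT + βΔS = 1.89 × 10⁻⁴ + 1.0412 × 10⁻³ = 1.2302 × 10⁻³, so Δρ ≈ 1.262 kg m⁻³.
N² = (g/ρ₀)·Δρ/Δz = g·(Δρ/ρ₀)/Δz = 9.81 × 1.2302 × 10⁻³ / 22 = 5.4856 × 10⁻⁴ s⁻².
N = √(5.4856 × 10⁻⁴) = 0.023421 rad s⁻¹ ≈ 0.0234 rad s⁻¹.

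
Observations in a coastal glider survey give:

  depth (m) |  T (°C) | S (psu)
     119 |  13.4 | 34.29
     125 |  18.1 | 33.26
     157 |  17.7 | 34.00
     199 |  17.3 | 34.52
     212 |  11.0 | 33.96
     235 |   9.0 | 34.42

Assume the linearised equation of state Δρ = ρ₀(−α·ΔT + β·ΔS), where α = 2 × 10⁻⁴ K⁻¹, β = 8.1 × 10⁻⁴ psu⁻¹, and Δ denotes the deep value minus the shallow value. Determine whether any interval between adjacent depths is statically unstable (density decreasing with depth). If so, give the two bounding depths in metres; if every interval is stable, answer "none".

Evaluate Δρ/ρ₀ = −αΔT + βΔS across each adjacent pair:
  119–125 m: −αΔT+βΔS = −(2 × 10⁻⁴)(+4.7)+(8.1 × 10⁻⁴)(-1.03) = -1.8 × 10⁻³ → UNSTABLE
  125–157 m: −αΔT+βΔS = −(2 × 10⁻⁴)(-0.4)+(8.1 × 10⁻⁴)(+0.74) = 6.8 × 10⁻⁴ → stable
  157–199 m: −αΔT+βΔS = −(2 × 10⁻⁴)(-0.4)+(8.1 × 10⁻⁴)(+0.52) = 5.0 × 10⁻⁴ → stable
  199–212 m: −αΔT+βΔS = −(2 × 10⁻⁴)(-6.3)+(8.1 × 10⁻⁴)(-0.56) = 8.1 × 10⁻⁴ → stable
  212–235 m: −αΔT+βΔS = −(2 × 10⁻⁴)(-2.0)+(8.1 × 10⁻⁴)(+0.46) = 7.7 × 10⁻⁴ → stable
The 119–125 m interval has Δρ < 0: lighter water underlies denser water.

119–125 m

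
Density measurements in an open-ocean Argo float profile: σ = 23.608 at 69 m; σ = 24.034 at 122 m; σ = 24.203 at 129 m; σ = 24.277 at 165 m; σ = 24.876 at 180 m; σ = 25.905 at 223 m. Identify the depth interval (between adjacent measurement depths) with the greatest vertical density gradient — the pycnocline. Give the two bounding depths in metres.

Compute the density gradient over each adjacent pair:
  69–122 m: Δρ/Δz = 0.426/53 = 8.0 × 10⁻³ kg m⁻⁴
  122–129 m: Δρ/Δz = 0.169/7 = 0.024 kg m⁻⁴
  129–165 m: Δρ/Δz = 0.074/36 = 2.1 × 10⁻³ kg m⁻⁴
  165–180 m: Δρ/Δz = 0.599/15 = 0.040 kg m⁻⁴
  180–223 m: Δρ/Δz = 1.029/43 = 0.024 kg m⁻⁴
The largest gradient is in the 165–180 m interval — the pycnocline.

165–180 m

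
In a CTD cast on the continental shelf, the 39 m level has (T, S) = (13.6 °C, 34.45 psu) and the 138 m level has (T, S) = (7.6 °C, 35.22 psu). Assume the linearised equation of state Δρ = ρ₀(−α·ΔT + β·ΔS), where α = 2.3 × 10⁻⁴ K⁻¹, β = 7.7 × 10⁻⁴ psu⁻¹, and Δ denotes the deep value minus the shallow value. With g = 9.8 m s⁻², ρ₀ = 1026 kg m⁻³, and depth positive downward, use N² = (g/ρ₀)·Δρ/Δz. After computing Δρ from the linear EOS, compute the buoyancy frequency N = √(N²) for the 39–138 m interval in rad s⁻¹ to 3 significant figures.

ΔT = -6.0 K, ΔS = +0.77 psu (deep − shallow).
Δρ/ρ₀ = −αΔT + βΔS = 1.38 × 10⁻³ + 5.929 × 10⁻⁴ = 1.9729 × 10⁻³, so Δρ ≈ 2.024 kg m⁻³.
N² = (g/ρ₀)·Δρ/Δz = g·(Δρ/ρ₀)/Δz = 9.8 × 1.9729 × 10⁻³ / 99 = 1.9530 × 10⁻⁴ s⁻².
N = √(1.9530 × 10⁻⁴) = 0.013975 rad s⁻¹ ≈ 0.0140 rad s⁻¹.

0.0140 rad s⁻¹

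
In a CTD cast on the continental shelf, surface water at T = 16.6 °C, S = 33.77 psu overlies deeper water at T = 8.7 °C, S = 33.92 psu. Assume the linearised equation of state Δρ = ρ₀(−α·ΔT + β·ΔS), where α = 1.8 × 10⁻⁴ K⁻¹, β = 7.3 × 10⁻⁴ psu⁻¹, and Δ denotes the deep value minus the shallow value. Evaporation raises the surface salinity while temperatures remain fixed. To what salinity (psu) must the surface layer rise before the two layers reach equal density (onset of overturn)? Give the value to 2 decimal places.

Neutral buoyancy requires −α(T_deep − T_surf) + β(S_deep − S_surf′) = 0.
S_surf′ = S_deep − (α/β)·ΔT = 33.92 − (1.8 × 10⁻⁴/7.3 × 10⁻⁴)·(-7.9) = 35.8679 psu.
Increase required: 35.8679 − 33.77 = 2.0979 psu.

35.87 psu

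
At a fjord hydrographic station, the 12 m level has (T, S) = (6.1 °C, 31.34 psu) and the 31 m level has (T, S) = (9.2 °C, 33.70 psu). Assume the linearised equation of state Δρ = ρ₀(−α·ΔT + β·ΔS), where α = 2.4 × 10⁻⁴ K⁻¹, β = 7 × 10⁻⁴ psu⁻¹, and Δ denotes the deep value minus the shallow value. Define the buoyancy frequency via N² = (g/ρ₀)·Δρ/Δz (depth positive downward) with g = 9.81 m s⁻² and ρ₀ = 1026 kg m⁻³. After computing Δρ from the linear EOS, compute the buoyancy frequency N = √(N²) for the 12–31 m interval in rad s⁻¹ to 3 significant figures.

0.0217 rad s⁻¹

ΔT = +3.1 K, ΔS = +2.36 psu (deep − shallow).
Δρ/ρ₀ = −αΔT + βΔS = -7.44 × 10⁻⁴ + 1.652 × 10⁻³ = 9.08 × 10⁻⁴, so Δρ ≈ 0.9316 kg m⁻³.
N² = (g/ρ₀)·Δρ/Δz = g·(Δρ/ρ₀)/Δz = 9.81 × 9.08 × 10⁻⁴ / 19 = 4.6881 × 10⁻⁴ s⁻².
N = √(4.6881 × 10⁻⁴) = 0.021652 rad s⁻¹ ≈ 0.0217 rad s⁻¹.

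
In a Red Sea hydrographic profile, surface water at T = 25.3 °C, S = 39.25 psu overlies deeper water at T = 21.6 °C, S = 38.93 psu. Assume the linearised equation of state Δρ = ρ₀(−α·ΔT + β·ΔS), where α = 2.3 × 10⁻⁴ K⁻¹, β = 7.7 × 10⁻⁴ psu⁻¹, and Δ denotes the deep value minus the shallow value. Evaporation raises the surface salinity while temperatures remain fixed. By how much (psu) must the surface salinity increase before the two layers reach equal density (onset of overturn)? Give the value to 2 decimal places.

Neutral buoyancy requires −α(T_deep − T_surf) + β(S_deep − S_surf′) = 0.
S_surf′ = S_deep − (α/β)·ΔT = 38.93 − (2.3 × 10⁻⁴/7.7 × 10⁻⁴)·(-3.7) = 40.0352 psu.
Increase required: 40.0352 − 39.25 = 0.7852 psu.

0.79 psu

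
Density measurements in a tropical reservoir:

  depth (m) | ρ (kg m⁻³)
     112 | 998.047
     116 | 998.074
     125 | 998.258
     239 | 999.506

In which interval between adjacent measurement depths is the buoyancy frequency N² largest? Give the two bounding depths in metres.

116–125 m

Compute the density gradient over each adjacent pair:
  112–116 m: Δρ/Δz = 0.027/4 = 6.7 × 10⁻³ kg m⁻⁴
  116–125 m: Δρ/Δz = 0.184/9 = 0.020 kg m⁻⁴
  125–239 m: Δρ/Δz = 1.248/114 = 0.011 kg m⁻⁴
The largest gradient is in the 116–125 m interval — the pycnocline.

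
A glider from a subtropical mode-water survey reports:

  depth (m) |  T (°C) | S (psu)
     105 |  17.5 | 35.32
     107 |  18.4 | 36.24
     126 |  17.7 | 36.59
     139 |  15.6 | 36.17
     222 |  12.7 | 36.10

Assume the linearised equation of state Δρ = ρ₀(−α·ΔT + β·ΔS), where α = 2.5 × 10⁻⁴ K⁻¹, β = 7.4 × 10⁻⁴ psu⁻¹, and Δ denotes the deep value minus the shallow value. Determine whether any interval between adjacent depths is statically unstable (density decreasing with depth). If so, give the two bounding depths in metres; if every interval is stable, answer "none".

Evaluate Δρ/ρ₀ = −αΔT + βΔS across each adjacent pair:
  105–107 m: −αΔT+βΔS = −(2.5 × 10⁻⁴)(+0.9)+(7.4 × 10⁻⁴)(+0.92) = 4.6 × 10⁻⁴ → stable
  107–126 m: −αΔT+βΔS = −(2.5 × 10⁻⁴)(-0.7)+(7.4 × 10⁻⁴)(+0.35) = 4.3 × 10⁻⁴ → stable
  126–139 m: −αΔT+βΔS = −(2.5 × 10⁻⁴)(-2.1)+(7.4 × 10⁻⁴)(-0.42) = 2.1 × 10⁻⁴ → stable
  139–222 m: −αΔT+βΔS = −(2.5 × 10⁻⁴)(-2.9)+(7.4 × 10⁻⁴)(-0.07) = 6.7 × 10⁻⁴ → stable
Every interval has Δρ > 0: the column is stably stratified throughout.

none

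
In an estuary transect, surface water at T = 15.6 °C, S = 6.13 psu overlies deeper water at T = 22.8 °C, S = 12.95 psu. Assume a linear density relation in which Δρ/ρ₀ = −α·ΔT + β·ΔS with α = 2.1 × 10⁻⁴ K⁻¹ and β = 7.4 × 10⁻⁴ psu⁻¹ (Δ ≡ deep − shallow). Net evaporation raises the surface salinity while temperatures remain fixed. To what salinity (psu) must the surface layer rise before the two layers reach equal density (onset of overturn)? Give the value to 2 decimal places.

10.91 psu

Neutral buoyancy requires −α(T_deep − T_surf) + β(S_deep − S_surf′) = 0.
S_surf′ = S_deep − (α/β)·ΔT = 12.95 − (2.1 × 10⁻⁴/7.4 × 10⁻⁴)·(+7.2) = 10.9068 psu.
Increase required: 10.9068 − 6.13 = 4.7768 psu.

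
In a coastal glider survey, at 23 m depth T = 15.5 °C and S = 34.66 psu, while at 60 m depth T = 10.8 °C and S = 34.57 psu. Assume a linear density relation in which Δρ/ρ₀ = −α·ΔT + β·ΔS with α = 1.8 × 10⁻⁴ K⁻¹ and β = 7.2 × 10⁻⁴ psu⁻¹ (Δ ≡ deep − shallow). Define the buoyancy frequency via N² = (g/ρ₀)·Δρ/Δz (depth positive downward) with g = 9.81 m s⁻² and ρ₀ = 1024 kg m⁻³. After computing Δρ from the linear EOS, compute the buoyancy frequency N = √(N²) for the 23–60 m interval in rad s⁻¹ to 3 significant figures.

0.0144 rad s⁻¹

ΔT = -4.7 K, ΔS = -0.09 psu (deep − shallow).
Δρ/ρ₀ = −αΔT + βΔS = 8.46 × 10⁻⁴ − 6.48 × 10⁻⁵ = 7.812 × 10⁻⁴, so Δρ ≈ 0.7999 kg m⁻³.
N² = (g/ρ₀)·Δρ/Δz = g·(Δρ/ρ₀)/Δz = 9.81 × 7.812 × 10⁻⁴ / 37 = 2.0712 × 10⁻⁴ s⁻².
N = √(2.0712 × 10⁻⁴) = 0.014392 rad s⁻¹ ≈ 0.0144 rad s⁻¹.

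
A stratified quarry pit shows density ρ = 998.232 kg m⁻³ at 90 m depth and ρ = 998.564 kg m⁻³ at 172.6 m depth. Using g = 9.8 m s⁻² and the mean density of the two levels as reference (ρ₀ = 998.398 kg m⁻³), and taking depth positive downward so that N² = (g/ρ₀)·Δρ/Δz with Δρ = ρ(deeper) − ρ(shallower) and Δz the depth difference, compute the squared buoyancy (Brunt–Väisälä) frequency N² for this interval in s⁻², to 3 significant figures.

3.95 × 10⁻⁵ s⁻²

Δρ = 998.564 − 998.232 = 0.332 kg m⁻³ over Δz = 172.6 − 90 = 82.6 m.
N² = (9.8/998.398) × (0.332/82.6) = 3.9453 × 10⁻⁵ s⁻² ≈ 3.95 × 10⁻⁵ s⁻².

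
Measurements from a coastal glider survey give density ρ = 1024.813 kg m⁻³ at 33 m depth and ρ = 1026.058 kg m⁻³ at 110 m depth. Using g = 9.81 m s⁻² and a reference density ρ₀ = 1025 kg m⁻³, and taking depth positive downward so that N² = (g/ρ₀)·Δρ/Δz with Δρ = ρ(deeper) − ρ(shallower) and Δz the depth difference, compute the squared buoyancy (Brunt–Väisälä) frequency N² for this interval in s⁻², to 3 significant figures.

Δρ = 1026.058 − 1024.813 = 1.245 kg m⁻³ over Δz = 110 − 33 = 77 m.
N² = (9.81/1025) × (1.245/77) = 1.5475 × 10⁻⁴ s⁻² ≈ 1.55 × 10⁻⁴ s⁻².

1.55 × 10⁻⁴ s⁻²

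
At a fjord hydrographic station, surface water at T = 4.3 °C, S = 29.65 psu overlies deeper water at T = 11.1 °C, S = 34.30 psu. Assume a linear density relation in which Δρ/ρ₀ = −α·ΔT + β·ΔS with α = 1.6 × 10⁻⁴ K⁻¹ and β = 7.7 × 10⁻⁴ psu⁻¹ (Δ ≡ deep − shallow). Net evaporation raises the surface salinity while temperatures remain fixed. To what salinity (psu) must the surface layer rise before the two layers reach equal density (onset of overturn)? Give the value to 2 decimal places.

Neutral buoyancy requires −α(T_deep − T_surf) + β(S_deep − S_surf′) = 0.
S_surf′ = S_deep − (α/β)·ΔT = 34.30 − (1.6 × 10⁻⁴/7.7 × 10⁻⁴)·(+6.8) = 32.8870 psu.
Increase required: 32.8870 − 29.65 = 3.2370 psu.

32.89 psu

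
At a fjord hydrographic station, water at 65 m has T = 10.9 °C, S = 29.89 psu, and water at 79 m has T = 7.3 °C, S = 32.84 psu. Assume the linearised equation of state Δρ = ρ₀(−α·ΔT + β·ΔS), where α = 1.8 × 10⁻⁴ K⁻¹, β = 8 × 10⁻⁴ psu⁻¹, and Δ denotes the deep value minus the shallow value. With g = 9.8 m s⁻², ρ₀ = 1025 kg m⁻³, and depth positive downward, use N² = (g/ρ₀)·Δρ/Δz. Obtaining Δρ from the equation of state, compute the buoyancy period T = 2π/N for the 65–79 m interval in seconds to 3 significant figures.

ΔT = -3.6 K, ΔS = +2.95 psu (deep − shallow).
Δρ/ρ₀ = −αΔT + βΔS = 6.48 × 10⁻⁴ + 2.36 × 10⁻³ = 3.008 × 10⁻³, so Δρ ≈ 3.083 kg m⁻³.
N² = (g/ρ₀)·Δρ/Δz = g·(Δρ/ρ₀)/Δz = 9.8 × 3.008 × 10⁻³ / 14 = 2.1056 × 10⁻³ s⁻².
N = √(2.1056 × 10⁻³) = 0.045887 rad s⁻¹ → T = 2π/N = 136.93 s ≈ 137 s.

137 s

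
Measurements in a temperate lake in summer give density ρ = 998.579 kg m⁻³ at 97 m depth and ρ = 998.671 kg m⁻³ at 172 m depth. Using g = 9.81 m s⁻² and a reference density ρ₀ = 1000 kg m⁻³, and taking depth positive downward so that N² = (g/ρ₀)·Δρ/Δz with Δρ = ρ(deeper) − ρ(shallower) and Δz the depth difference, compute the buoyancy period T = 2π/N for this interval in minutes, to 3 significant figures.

30.2 min

Δρ = 998.671 − 998.579 = 0.092 kg m⁻³ over Δz = 172 − 97 = 75 m.
N² = (9.81/1000) × (0.092/75) = 1.2034 × 10⁻⁵ s⁻².
N = √(1.2034 × 10⁻⁵) = 3.4690 × 10⁻³ rad s⁻¹, so T = 2π/N = 1.8112 × 10³ s = 30.187 min ≈ 30.2 min.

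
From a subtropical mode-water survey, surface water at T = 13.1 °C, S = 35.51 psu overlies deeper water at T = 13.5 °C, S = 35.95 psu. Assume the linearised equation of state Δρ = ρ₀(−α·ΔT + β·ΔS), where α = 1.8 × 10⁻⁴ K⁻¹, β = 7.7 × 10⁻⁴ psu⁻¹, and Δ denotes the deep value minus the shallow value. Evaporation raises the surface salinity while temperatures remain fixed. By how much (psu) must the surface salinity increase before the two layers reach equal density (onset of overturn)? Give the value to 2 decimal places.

Neutral buoyancy requires −α(T_deep − T_surf) + β(S_deep − S_surf′) = 0.
S_surf′ = S_deep − (α/β)·ΔT = 35.95 − (1.8 × 10⁻⁴/7.7 × 10⁻⁴)·(+0.4) = 35.8565 psu.
Increase required: 35.8565 − 35.51 = 0.3465 psu.

0.35 psu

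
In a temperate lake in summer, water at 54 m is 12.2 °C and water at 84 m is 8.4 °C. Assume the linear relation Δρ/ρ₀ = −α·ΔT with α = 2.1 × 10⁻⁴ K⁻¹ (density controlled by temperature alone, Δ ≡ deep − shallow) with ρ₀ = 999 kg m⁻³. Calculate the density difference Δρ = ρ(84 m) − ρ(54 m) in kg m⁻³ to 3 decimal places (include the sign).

+0.797 kg m⁻³

ΔT = -3.8 K, Δρ/ρ₀ = −αΔT = 7.98 × 10⁻⁴.
Δρ = 999 × (7.98 × 10⁻⁴) = +0.797 kg m⁻³.
Positive Δρ: denser below, stable.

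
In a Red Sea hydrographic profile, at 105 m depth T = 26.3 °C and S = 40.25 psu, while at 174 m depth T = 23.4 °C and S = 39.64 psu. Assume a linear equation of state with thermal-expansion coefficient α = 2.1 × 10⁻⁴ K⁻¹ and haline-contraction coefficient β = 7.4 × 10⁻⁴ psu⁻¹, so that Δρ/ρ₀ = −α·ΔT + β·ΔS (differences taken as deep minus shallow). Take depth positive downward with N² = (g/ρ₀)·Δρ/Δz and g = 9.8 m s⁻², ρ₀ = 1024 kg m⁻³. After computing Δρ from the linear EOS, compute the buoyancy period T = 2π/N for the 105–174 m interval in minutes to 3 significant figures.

22.1 min

ΔT = -2.9 K, ΔS = -0.61 psu (deep − shallow).
Δρ/ρ₀ = −αΔT + βΔS = 6.09 × 10⁻⁴ − 4.514 × 10⁻⁴ = 1.576 × 10⁻⁴, so Δρ ≈ 0.1614 kg m⁻³.
N² = (g/ρ₀)·Δρ/Δz = g·(Δρ/ρ₀)/Δz = 9.8 × 1.576 × 10⁻⁴ / 69 = 2.2384 × 10⁻⁵ s⁻².
N = √(2.2384 × 10⁻⁵) = 4.7312 × 10⁻³ rad s⁻¹ → T = 2π/N = 1.3280 × 10³ s = 22.133 min ≈ 22.1 min.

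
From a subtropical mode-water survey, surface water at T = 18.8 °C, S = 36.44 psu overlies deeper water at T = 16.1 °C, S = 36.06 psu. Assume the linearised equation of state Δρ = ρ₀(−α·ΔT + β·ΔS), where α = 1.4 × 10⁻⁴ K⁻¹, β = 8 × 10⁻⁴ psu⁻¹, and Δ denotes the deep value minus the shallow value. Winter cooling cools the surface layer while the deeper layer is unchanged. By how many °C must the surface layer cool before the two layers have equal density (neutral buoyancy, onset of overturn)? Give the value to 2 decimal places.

0.53 °C

Neutral buoyancy requires Δρ = 0, i.e. −α(T_deep − T_surf′) + β(S_deep − S_surf) = 0.
T_surf′ = T_deep − (β/α)·ΔS = 16.1 − (8 × 10⁻⁴/1.4 × 10⁻⁴)·(-0.38) = 18.2714 °C.
Cooling required: 18.8 − (18.2714) = 0.5286 °C.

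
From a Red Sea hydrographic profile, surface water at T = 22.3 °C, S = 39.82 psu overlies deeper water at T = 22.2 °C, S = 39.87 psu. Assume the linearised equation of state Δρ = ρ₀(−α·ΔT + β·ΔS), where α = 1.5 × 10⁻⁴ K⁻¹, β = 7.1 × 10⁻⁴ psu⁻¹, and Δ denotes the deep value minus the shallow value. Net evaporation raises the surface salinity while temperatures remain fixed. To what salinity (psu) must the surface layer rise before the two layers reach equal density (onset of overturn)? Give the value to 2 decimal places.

39.89 psu

Neutral buoyancy requires −α(T_deep − T_surf) + β(S_deep − S_surf′) = 0.
S_surf′ = S_deep − (α/β)·ΔT = 39.87 − (1.5 × 10⁻⁴/7.1 × 10⁻⁴)·(-0.1) = 39.8911 psu.
Increase required: 39.8911 − 39.82 = 0.0711 psu.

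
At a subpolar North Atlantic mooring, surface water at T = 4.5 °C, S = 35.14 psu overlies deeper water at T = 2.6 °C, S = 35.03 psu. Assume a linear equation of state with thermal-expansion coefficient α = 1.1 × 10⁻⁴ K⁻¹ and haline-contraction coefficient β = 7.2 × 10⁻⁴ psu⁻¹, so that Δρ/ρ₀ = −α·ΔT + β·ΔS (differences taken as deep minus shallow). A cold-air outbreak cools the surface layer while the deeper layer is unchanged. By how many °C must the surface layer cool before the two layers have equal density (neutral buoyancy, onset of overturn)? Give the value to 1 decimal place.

Neutral buoyancy requires Δρ = 0, i.e. −α(T_deep − T_surf′) + β(S_deep − S_surf) = 0.
T_surf′ = T_deep − (β/α)·ΔS = 2.6 − (7.2 × 10⁻⁴/1.1 × 10⁻⁴)·(-0.11) = 3.320 °C.
Cooling required: 4.5 − (3.320) = 1.180 °C.

1.2 °C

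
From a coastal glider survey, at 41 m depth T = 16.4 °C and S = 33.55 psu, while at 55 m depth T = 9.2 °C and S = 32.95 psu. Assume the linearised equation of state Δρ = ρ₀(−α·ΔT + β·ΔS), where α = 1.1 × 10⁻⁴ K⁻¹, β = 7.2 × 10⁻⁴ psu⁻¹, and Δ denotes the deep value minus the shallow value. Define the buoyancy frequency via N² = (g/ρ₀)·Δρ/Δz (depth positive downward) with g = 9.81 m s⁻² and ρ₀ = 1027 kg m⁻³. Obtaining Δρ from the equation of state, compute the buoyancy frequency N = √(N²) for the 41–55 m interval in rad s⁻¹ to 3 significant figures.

0.0159 rad s⁻¹

ΔT = -7.2 K, ΔS = -0.60 psu (deep − shallow).
Δρ/ρ₀ = −αΔT + βΔS = 7.92 × 10⁻⁴ − 4.32 × 10⁻⁴ = 3.60 × 10⁻⁴, so Δρ ≈ 0.3697 kg m⁻³.
N² = (g/ρ₀)·Δρ/Δz = g·(Δρ/ρ₀)/Δz = 9.81 × 3.60 × 10⁻⁴ / 14 = 2.5226 × 10⁻⁴ s⁻².
N = √(2.5226 × 10⁻⁴) = 0.015883 rad s⁻¹ ≈ 0.0159 rad s⁻¹.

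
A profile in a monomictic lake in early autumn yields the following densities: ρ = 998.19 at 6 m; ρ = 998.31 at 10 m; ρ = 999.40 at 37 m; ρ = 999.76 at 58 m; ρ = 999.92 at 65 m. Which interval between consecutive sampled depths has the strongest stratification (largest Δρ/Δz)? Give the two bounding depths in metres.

10–37 m

Compute the density gradient over each adjacent pair:
  6–10 m: Δρ/Δz = 0.12/4 = 0.030 kg m⁻⁴
  10–37 m: Δρ/Δz = 1.09/27 = 0.040 kg m⁻⁴
  37–58 m: Δρ/Δz = 0.36/21 = 0.017 kg m⁻⁴
  58–65 m: Δρ/Δz = 0.16/7 = 0.023 kg m⁻⁴
The largest gradient is in the 10–37 m interval — the pycnocline.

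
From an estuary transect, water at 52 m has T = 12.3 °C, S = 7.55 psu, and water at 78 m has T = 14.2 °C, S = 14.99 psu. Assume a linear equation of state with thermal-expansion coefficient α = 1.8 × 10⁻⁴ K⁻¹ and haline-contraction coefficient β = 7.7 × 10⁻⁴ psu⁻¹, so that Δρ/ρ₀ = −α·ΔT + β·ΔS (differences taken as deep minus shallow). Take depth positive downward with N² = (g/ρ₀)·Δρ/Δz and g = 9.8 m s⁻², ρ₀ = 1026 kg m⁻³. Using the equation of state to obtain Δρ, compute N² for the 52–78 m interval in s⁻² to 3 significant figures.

ΔT = +1.9 K, ΔS = +7.44 psu (deep − shallow).
Δρ/ρ₀ = −αΔT + βΔS = -3.42 × 10⁻⁴ + 5.7288 × 10⁻³ = 5.3868 × 10⁻³, so Δρ ≈ 5.527 kg m⁻³.
N² = (g/ρ₀)·Δρ/Δz = g·(Δρ/ρ₀)/Δz = 9.8 × 5.3868 × 10⁻³ / 26 = 2.0304 × 10⁻³ s⁻² ≈ 2.03 × 10⁻³ s⁻².

2.03 × 10⁻³ s⁻²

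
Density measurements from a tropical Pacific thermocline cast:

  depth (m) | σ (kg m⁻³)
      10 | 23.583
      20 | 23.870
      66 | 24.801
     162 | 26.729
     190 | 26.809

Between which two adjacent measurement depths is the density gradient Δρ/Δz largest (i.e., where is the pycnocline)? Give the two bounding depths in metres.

10–20 m

Compute the density gradient over each adjacent pair:
  10–20 m: Δρ/Δz = 0.287/10 = 0.029 kg m⁻⁴
  20–66 m: Δρ/Δz = 0.931/46 = 0.020 kg m⁻⁴
  66–162 m: Δρ/Δz = 1.928/96 = 0.020 kg m⁻⁴
  162–190 m: Δρ/Δz = 0.080/28 = 2.9 × 10⁻³ kg m⁻⁴
The largest gradient is in the 10–20 m interval — the pycnocline.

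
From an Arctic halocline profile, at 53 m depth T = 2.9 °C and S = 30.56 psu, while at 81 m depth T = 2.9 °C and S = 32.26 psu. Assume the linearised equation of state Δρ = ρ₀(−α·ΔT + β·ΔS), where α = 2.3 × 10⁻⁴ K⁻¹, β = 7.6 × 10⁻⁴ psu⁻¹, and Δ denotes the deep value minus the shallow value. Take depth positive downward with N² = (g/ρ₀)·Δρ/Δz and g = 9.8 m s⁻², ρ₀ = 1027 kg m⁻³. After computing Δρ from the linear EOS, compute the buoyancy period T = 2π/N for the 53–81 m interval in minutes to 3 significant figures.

4.92 min

ΔT = +0.0 K, ΔS = +1.70 psu (deep − shallow).
Δρ/ρ₀ = −αΔT + βΔS = 0 + 1.292 × 10⁻³ = 1.292 × 10⁻³, so Δρ ≈ 1.327 kg m⁻³.
N² = (g/ρ₀)·Δρ/Δz = g·(Δρ/ρ₀)/Δz = 9.8 × 1.292 × 10⁻³ / 28 = 4.5220 × 10⁻⁴ s⁻².
N = √(4.5220 × 10⁻⁴) = 0.021265 rad s⁻¹ → T = 2π/N = 295.47 s = 4.9245 min ≈ 4.92 min.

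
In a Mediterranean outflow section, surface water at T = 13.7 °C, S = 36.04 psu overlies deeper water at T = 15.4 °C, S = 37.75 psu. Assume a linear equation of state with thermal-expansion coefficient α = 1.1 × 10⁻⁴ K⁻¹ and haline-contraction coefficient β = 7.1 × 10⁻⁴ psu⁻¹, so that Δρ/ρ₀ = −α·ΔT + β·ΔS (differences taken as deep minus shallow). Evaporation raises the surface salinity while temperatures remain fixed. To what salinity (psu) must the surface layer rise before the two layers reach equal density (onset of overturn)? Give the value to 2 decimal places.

37.49 psu

Neutral buoyancy requires −α(T_deep − T_surf) + β(S_deep − S_surf′) = 0.
S_surf′ = S_deep − (α/β)·ΔT = 37.75 − (1.1 × 10⁻⁴/7.1 × 10⁻⁴)·(+1.7) = 37.4866 psu.
Increase required: 37.4866 − 36.04 = 1.4466 psu.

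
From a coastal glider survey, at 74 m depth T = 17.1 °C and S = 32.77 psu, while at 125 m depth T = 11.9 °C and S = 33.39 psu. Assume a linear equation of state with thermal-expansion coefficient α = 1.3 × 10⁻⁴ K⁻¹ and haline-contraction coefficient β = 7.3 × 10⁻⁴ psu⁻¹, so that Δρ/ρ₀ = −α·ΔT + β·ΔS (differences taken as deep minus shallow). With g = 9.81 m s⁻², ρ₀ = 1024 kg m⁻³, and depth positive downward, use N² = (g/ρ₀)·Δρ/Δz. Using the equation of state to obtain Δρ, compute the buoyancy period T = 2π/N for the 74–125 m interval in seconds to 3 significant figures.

ΔT = -5.2 K, ΔS = +0.62 psu (deep − shallow).
Δρ/ρ₀ = −αΔT + βΔS = 6.76 × 10⁻⁴ + 4.526 × 10⁻⁴ = 1.1286 × 10⁻³, so Δρ ≈ 1.156 kg m⁻³.
N² = (g/ρ₀)·Δρ/Δz = g·(Δρ/ρ₀)/Δz = 9.81 × 1.1286 × 10⁻³ / 51 = 2.1709 × 10⁻⁴ s⁻².
N = √(2.1709 × 10⁻⁴) = 0.014734 rad s⁻¹ → T = 2π/N = 426.44 s ≈ 426 s.

426 s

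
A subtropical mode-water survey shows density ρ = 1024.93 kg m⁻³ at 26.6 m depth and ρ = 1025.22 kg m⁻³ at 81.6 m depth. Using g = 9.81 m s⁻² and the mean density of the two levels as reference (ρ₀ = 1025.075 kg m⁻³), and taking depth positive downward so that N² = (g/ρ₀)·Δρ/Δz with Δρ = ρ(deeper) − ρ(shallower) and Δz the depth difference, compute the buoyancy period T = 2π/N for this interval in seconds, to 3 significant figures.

Δρ = 1025.22 − 1024.93 = 0.29 kg m⁻³ over Δz = 81.6 − 26.6 = 55 m.
N² = (9.81/1025.075) × (0.29/55) = 5.0460 × 10⁻⁵ s⁻².
N = √(5.0460 × 10⁻⁵) = 7.1035 × 10⁻³ rad s⁻¹, so T = 2π/N = 884.52 s ≈ 885 s.

885 s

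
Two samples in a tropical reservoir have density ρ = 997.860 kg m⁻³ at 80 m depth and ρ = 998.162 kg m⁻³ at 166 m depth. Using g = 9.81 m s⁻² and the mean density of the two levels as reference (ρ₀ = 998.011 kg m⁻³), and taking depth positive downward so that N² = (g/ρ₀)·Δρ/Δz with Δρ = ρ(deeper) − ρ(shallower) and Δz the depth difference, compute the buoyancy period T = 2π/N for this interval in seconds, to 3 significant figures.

Δρ = 998.162 − 997.860 = 0.302 kg m⁻³ over Δz = 166 − 80 = 86 m.
N² = (9.81/998.011) × (0.302/86) = 3.4518 × 10⁻⁵ s⁻².
N = √(3.4518 × 10⁻⁵) = 5.8752 × 10⁻³ rad s⁻¹, so T = 2π/N = 1.0694 × 10³ s ≈ 1.07 × 10³ s.
N² > 0, so the interval is statically stable.

1.07 × 10³ s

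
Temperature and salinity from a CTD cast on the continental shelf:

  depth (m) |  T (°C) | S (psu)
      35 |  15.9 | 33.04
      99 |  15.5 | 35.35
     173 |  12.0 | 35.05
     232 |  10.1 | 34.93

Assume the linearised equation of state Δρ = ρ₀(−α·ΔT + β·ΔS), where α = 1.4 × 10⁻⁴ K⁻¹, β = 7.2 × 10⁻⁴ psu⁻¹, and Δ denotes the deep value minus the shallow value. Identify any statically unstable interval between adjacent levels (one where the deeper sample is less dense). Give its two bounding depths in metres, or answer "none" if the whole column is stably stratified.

none

Evaluate Δρ/ρ₀ = −αΔT + βΔS across each adjacent pair:
  35–99 m: −αΔT+βΔS = −(1.4 × 10⁻⁴)(-0.4)+(7.2 × 10⁻⁴)(+2.31) = 1.7 × 10⁻³ → stable
  99–173 m: −αΔT+βΔS = −(1.4 × 10⁻⁴)(-3.5)+(7.2 × 10⁻⁴)(-0.30) = 2.7 × 10⁻⁴ → stable
  173–232 m: −αΔT+βΔS = −(1.4 × 10⁻⁴)(-1.9)+(7.2 × 10⁻⁴)(-0.12) = 1.8 × 10⁻⁴ → stable
Every interval has Δρ > 0: the column is stably stratified throughout.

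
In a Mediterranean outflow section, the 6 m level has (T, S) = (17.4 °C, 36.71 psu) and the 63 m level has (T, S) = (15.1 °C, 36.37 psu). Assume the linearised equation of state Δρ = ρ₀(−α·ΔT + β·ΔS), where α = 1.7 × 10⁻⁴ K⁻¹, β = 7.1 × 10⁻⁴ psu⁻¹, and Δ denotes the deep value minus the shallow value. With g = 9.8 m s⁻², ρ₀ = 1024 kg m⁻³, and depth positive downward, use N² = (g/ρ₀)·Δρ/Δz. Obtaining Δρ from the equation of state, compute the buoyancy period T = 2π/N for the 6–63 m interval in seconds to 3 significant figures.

ΔT = -2.3 K, ΔS = -0.34 psu (deep − shallow).
Δρ/ρ₀ = −αΔT + βΔS = 3.91 × 10⁻⁴ − 2.414 × 10⁻⁴ = 1.496 × 10⁻⁴, so Δρ ≈ 0.1532 kg m⁻³.
N² = (g/ρ₀)·Δρ/Δz = g·(Δρ/ρ₀)/Δz = 9.8 × 1.496 × 10⁻⁴ / 57 = 2.5721 × 10⁻⁵ s⁻².
N = √(2.5721 × 10⁻⁵) = 5.0716 × 10⁻³ rad s⁻¹ → T = 2π/N = 1.2389 × 10³ s ≈ 1.24 × 10³ s.

1.24 × 10³ s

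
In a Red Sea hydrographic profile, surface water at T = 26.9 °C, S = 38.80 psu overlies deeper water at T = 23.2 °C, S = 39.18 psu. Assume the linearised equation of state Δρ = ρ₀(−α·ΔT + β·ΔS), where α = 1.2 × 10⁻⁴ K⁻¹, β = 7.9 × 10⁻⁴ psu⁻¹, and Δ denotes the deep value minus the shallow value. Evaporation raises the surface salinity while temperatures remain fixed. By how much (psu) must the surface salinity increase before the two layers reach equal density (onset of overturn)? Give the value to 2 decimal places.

0.94 psu

Neutral buoyancy requires −α(T_deep − T_surf) + β(S_deep − S_surf′) = 0.
S_surf′ = S_deep − (α/β)·ΔT = 39.18 − (1.2 × 10⁻⁴/7.9 × 10⁻⁴)·(-3.7) = 39.7420 psu.
Increase required: 39.7420 − 38.80 = 0.9420 psu.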